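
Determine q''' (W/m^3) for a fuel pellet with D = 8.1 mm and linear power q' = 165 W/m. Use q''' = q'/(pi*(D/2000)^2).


r = D / 2 / 1000 = 8.1 / 2 / 1000 = 0.00405 m
q''' = q' / (pi * r^2)
q''' = 165 / (pi * 0.00405^2)
q''' = 3.2020e+06 W/m^3

3.2020e+06


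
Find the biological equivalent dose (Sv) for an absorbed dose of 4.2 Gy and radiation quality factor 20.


H = D * Q
H = 4.2 * 20
H = 84.000 Sv

84.000


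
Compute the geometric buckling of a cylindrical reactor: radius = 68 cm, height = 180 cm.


B^2 = (2.405/R)^2 + (pi/H)^2
B^2 = (2.405/68)^2 + (pi/180)^2
B^2 = 0.0015555 /cm^2

0.0015555


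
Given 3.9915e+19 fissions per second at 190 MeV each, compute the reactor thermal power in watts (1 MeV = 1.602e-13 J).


P = fission_rate * E_MeV * 1.602e-13
P = 3.9915e+19 * 190 * 1.602e-13
P = 1.2149e+09 W

1.2149e+09


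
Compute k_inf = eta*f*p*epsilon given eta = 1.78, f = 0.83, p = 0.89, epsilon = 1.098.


k_inf = eta * f * p * epsilon
k_inf = 1.78 * 0.83 * 0.89 * 1.098
k_inf = 1.4437

1.4437


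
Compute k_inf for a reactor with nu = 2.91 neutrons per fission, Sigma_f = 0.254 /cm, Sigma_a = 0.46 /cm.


k_inf = nu * Sigma_f / Sigma_a
k_inf = 2.91 * 0.254 / 0.46
k_inf = 1.6068

1.6068


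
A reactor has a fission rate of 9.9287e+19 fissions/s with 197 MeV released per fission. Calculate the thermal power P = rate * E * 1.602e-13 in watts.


P = fission_rate * E_MeV * 1.602e-13
P = 9.9287e+19 * 197 * 1.602e-13
P = 3.1334e+09 W

3.1334e+09


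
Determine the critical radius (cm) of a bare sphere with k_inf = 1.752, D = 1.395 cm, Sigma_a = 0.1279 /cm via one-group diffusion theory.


L^2 = D / Sigma_a = 1.395 / 0.1279 = 10.90696 cm^2
B_m^2 = (k_inf - 1) / L^2 = (1.752 - 1) / 10.90696 = 0.06894680 /cm^2
For a bare sphere: B_g = pi/R, so R_c = pi / sqrt(B_m^2)
R_c = pi / sqrt(0.06894680) = 11.964 cm

11.964


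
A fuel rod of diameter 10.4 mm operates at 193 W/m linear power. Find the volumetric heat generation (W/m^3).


r = D / 2 / 1000 = 10.4 / 2 / 1000 = 0.0052 m
q''' = q' / (pi * r^2)
q''' = 193 / (pi * 0.0052^2)
q''' = 2.2720e+06 W/m^3

2.2720e+06


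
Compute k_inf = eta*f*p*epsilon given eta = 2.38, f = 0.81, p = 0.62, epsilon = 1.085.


k_inf = eta * f * p * epsilon
k_inf = 2.38 * 0.81 * 0.62 * 1.085
k_inf = 1.2968

1.2968


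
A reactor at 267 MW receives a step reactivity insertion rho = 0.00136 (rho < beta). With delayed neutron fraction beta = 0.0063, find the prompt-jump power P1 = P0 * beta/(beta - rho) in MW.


P1/P0 = beta / (beta - rho)
P1/P0 = 0.0063 / (0.0063 - 0.00136) = 1.275304
P1 = 267 * 1.275304 = 340.51 MW

340.51


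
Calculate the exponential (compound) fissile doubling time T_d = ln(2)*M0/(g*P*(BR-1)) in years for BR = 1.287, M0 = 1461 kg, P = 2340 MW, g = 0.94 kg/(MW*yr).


Breeding gain G = BR - 1 = 1.287 - 1 = 0.287
Fissile production rate = g * P * G = 0.94 * 2340 * 0.287 = 631.2852 kg/yr
T_d = ln(2) * M0 / (g * P * G)
T_d = ln(2) * 1461 / 631.2852 = 1.6042 yr

1.6042


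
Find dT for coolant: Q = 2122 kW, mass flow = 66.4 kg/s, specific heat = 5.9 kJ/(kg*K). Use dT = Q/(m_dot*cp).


dT = Q / (m_dot * cp)
dT = 2122 / (66.4 * 5.9)
dT = 5.4166 C

5.4166


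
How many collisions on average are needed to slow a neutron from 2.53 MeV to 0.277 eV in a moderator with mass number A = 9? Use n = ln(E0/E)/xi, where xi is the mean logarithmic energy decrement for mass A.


xi = 1 + (A-1)^2/(2A)*ln((A-1)/(A+1)) = 0.2066007 (for A = 9)
n = ln(E0/E) / xi
n = ln(2.53e6 / 0.277) / 0.2066007
n = ln(9.133574e+06) / 0.2066007 = 77.577

77.577


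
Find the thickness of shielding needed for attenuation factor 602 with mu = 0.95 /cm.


x = ln(factor) / mu
x = ln(602) / 0.95
x = 6.7371 cm

6.7371


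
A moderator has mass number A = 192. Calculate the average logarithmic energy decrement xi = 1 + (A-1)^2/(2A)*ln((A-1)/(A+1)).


xi = 1 + (A-1)^2/(2A) * ln((A-1)/(A+1))
xi = 1 + (192-1)^2/(2*192) * ln((192-1)/(192 +1))
xi = 0.010381

0.010381


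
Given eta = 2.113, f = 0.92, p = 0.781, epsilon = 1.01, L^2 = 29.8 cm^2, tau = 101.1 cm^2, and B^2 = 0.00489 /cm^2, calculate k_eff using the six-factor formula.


k_inf = eta*f*p*eps = 2.113*0.92*0.781*1.01 = 1.533415
P_TNL = 1/(1 + L^2*B^2) = 1/(1 + 29.8*0.00489) = 0.8728121
P_FNL = exp(-B^2*tau) = exp(-0.00489*101.1) = 0.6099496
k_eff = k_inf * P_TNL * P_FNL = 1.533415 * 0.8728121 * 0.6099496
k_eff = 0.81635

0.81635


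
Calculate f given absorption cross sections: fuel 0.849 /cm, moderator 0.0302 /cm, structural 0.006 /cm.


f = Sigma_a_fuel / (Sigma_a_fuel + Sigma_a_mod + Sigma_a_other)
f = 0.849 / (0.849 + 0.0302 + 0.006)
f = 0.95911

0.95911


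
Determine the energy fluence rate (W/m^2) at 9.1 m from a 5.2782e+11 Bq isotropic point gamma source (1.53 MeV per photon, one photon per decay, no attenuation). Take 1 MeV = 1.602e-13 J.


psi = A * E * 1.602e-13 / (4*pi*r^2)
psi = 5.2782e+11 * 1.53 * 1.602e-13 / (4*pi*9.1^2)
psi = 1.2432e-04 W/m^2

1.2432e-04


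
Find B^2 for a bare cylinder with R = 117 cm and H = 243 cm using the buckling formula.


B^2 = (2.405/R)^2 + (pi/H)^2
B^2 = (2.405/117)^2 + (pi/243)^2
B^2 = 5.8967e-04 /cm^2

5.8967e-04


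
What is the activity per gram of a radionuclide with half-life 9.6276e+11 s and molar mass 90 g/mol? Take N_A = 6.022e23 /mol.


lambda = ln(2) / t_half = ln(2) / 9.6276e+11 = 7.199584e-13 /s
SA = lambda * N_A / M
SA = 7.199584e-13 * 6.022e23 / 90
SA = 4.8173e+09 Bq/g

4.8173e+09


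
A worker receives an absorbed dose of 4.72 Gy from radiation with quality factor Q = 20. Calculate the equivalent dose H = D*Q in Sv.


H = D * Q
H = 4.72 * 20
H = 94.400 Sv

94.400


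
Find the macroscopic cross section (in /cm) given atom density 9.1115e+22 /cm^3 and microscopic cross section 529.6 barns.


Sigma = N * sigma_barns * 1e-24
Sigma = 9.1115e+22 * 529.6 * 1e-24
Sigma = 48.255 /cm

48.255


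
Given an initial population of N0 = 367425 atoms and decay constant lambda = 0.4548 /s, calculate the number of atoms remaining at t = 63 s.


N = N0 * exp(-lambda * t)
N = 367425 * exp(-0.4548 * 63)
N = 1.3231e-07

1.3231e-07


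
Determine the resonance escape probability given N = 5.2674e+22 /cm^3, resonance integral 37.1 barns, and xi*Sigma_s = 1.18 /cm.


p = exp(-N * I * 1e-24 / (xi*Sigma_s))
p = exp(-5.2674e+22 * 37.1 * 1e-24 / 1.18)
p = 0.19088

0.19088


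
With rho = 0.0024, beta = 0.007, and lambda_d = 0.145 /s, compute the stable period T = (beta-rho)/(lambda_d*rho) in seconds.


T = (beta - rho) / (lambda_d * rho)
T = (0.007 - 0.0024) / (0.145 * 0.0024)
T = 13.218 s

13.218


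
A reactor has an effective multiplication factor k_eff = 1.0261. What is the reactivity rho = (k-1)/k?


rho = (k_eff - 1) / k_eff
rho = (1.0261 - 1) / 1.0261
rho = 0.025436

0.025436


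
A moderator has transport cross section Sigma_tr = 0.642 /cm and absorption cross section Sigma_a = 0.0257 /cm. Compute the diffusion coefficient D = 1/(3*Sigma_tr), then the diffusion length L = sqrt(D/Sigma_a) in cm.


D = 1 / (3 * Sigma_tr) = 1 / (3 * 0.642) = 0.5192108 cm
L = sqrt(D / Sigma_a)
L = sqrt(0.5192108 / 0.0257)
L = 4.4947 cm

4.4947


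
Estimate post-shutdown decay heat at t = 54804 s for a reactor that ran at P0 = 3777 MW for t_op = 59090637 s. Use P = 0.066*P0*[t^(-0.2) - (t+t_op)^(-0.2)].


P/P0 = 0.066 * [t^(-0.2) - (t + t_op)^(-0.2)]
P/P0 = 0.066 * [54804^(-0.2) - (54804 + 59090637)^(-0.2)]
P/P0 = 0.066 * [0.1127814 - 0.02790074] = 0.005602124
P = 3777 * 0.005602124 = 21.159 MW

21.159


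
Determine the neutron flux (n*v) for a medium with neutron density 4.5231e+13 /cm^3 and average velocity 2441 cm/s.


phi = n * v
phi = 4.5231e+13 * 2441
phi = 1.1041e+17 /cm^2/s

1.1041e+17


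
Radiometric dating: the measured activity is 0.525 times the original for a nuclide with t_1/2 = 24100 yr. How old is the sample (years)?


lambda = ln(2) / t_half = ln(2) / 24100 = 2.876129e-05 /yr
t = -ln(A/A0) / lambda
t = -ln(0.525) / 2.876129e-05
t = 22404 yr

22404


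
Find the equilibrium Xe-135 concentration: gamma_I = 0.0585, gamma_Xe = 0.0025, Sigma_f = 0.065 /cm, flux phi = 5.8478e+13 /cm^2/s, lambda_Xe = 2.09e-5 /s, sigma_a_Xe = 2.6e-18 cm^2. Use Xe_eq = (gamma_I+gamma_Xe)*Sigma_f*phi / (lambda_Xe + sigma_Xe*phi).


Xe_eq = (gamma_I + gamma_Xe) * Sigma_f * phi / (lambda_Xe + sigma_Xe * phi)
Numerator = (0.0585 + 0.0025) * 0.065 * 5.8478e+13 = 2.318653e+11
Denominator = 2.09e-5 + 2.6e-18 * 5.8478e+13 = 1.729428e-04
Xe_eq = 2.318653e+11 / 1.729428e-04 = 1.3407e+15 /cm^3

1.3407e+15


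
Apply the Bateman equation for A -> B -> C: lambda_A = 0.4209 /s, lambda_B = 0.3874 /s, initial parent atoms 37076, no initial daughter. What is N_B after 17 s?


N_B(t) = lambda_A * N_A0 / (lambda_B - lambda_A) * [exp(-lambda_A*t) - exp(-lambda_B*t)]
exp(-0.4209*17) = 7.807153e-04; exp(-0.3874*17) = 0.001379823
N_B = 0.4209 * 37076 / (0.3874 - 0.4209) * (7.807153e-04 - 0.001379823)
N_B = 279.08

279.08


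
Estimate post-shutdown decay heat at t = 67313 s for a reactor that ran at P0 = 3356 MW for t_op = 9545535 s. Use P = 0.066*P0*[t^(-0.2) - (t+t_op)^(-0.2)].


P/P0 = 0.066 * [t^(-0.2) - (t + t_op)^(-0.2)]
P/P0 = 0.066 * [67313^(-0.2) - (67313 + 9545535)^(-0.2)]
P/P0 = 0.066 * [0.1082381 - 0.04012634] = 0.004495376
P = 3356 * 0.004495376 = 15.086 MW

15.086


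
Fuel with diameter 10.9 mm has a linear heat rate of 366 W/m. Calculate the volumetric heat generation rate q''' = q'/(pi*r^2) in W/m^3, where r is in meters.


r = D / 2 / 1000 = 10.9 / 2 / 1000 = 0.00545 m
q''' = q' / (pi * r^2)
q''' = 366 / (pi * 0.00545^2)
q''' = 3.9223e+06 W/m^3

3.9223e+06


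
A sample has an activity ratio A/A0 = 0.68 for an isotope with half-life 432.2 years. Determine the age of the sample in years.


lambda = ln(2) / t_half = ln(2) / 432.2 = 0.001603765 /yr
t = -ln(A/A0) / lambda
t = -ln(0.68) / 0.001603765
t = 240.47 yr

240.47


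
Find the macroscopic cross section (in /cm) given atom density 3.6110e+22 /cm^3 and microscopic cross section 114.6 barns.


Sigma = N * sigma_barns * 1e-24
Sigma = 3.6110e+22 * 114.6 * 1e-24
Sigma = 4.1382 /cm

4.1382


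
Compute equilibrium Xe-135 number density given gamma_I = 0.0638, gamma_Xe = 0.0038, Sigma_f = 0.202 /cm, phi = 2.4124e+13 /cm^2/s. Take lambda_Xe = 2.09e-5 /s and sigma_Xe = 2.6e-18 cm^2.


Xe_eq = (gamma_I + gamma_Xe) * Sigma_f * phi / (lambda_Xe + sigma_Xe * phi)
Numerator = (0.0638 + 0.0038) * 0.202 * 2.4124e+13 = 3.294180e+11
Denominator = 2.09e-5 + 2.6e-18 * 2.4124e+13 = 8.362240e-05
Xe_eq = 3.294180e+11 / 8.362240e-05 = 3.9394e+15 /cm^3

3.9394e+15


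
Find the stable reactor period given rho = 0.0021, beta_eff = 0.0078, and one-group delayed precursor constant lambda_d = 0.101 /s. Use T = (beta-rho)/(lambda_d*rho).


T = (beta - rho) / (lambda_d * rho)
T = (0.0078 - 0.0021) / (0.101 * 0.0021)
T = 26.874 s

26.874


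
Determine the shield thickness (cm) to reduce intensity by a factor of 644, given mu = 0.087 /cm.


x = ln(factor) / mu
x = ln(644) / 0.087
x = 74.341 cm

74.341


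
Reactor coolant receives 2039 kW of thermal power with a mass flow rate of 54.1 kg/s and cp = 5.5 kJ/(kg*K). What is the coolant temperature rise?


dT = Q / (m_dot * cp)
dT = 2039 / (54.1 * 5.5)
dT = 6.8526 C

6.8526


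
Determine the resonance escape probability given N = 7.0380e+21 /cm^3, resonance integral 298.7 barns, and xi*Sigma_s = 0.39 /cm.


p = exp(-N * I * 1e-24 / (xi*Sigma_s))
p = exp(-7.0380e+21 * 298.7 * 1e-24 / 0.39)
p = 0.0045602

0.0045602


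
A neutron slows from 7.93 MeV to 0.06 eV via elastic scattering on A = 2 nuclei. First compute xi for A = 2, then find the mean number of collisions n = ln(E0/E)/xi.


xi = 1 + (A-1)^2/(2A)*ln((A-1)/(A+1)) = 0.7253469 (for A = 2)
n = ln(E0/E) / xi
n = ln(7.93e6 / 0.06) / 0.7253469
n = ln(1.321667e+08) / 0.7253469 = 25.780

25.780


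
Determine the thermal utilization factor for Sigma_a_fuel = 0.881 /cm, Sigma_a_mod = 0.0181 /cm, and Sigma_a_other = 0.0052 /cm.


f = Sigma_a_fuel / (Sigma_a_fuel + Sigma_a_mod + Sigma_a_other)
f = 0.881 / (0.881 + 0.0181 + 0.0052)
f = 0.97423

0.97423


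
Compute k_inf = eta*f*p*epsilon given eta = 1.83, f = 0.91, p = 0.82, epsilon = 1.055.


k_inf = eta * f * p * epsilon
k_inf = 1.83 * 0.91 * 0.82 * 1.055
k_inf = 1.4407

1.4407


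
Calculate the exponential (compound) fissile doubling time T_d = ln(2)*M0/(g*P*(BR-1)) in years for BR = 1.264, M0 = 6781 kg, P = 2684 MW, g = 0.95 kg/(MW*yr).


Breeding gain G = BR - 1 = 1.264 - 1 = 0.264
Fissile production rate = g * P * G = 0.95 * 2684 * 0.264 = 673.1472 kg/yr
T_d = ln(2) * M0 / (g * P * G)
T_d = ln(2) * 6781 / 673.1472 = 6.9825 yr

6.9825


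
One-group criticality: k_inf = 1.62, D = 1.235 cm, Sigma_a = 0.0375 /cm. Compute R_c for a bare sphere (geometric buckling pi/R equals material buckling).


L^2 = D / Sigma_a = 1.235 / 0.0375 = 32.93333 cm^2
B_m^2 = (k_inf - 1) / L^2 = (1.62 - 1) / 32.93333 = 0.01882591 /cm^2
For a bare sphere: B_g = pi/R, so R_c = pi / sqrt(B_m^2)
R_c = pi / sqrt(0.01882591) = 22.897 cm

22.897


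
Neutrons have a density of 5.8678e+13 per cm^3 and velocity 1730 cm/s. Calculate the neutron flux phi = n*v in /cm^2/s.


phi = n * v
phi = 5.8678e+13 * 1730
phi = 1.0151e+17 /cm^2/s

1.0151e+17


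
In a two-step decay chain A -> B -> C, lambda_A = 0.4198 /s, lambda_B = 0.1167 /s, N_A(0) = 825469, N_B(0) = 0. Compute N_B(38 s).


N_B(t) = lambda_A * N_A0 / (lambda_B - lambda_A) * [exp(-lambda_A*t) - exp(-lambda_B*t)]
exp(-0.4198*38) = 1.180214e-07; exp(-0.1167*38) = 0.01185981
N_B = 0.4198 * 825469 / (0.1167 - 0.4198) * (1.180214e-07 - 0.01185981)
N_B = 13559

13559


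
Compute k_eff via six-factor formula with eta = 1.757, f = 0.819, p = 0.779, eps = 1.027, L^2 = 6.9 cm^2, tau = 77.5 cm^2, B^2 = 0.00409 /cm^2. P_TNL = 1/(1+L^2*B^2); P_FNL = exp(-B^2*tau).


k_inf = eta*f*p*eps = 1.757*0.819*0.779*1.027 = 1.151234
P_TNL = 1/(1 + L^2*B^2) = 1/(1 + 6.9*0.00409) = 0.9725536
P_FNL = exp(-B^2*tau) = exp(-0.00409*77.5) = 0.7283490
k_eff = k_inf * P_TNL * P_FNL = 1.151234 * 0.9725536 * 0.7283490
k_eff = 0.81549

0.81549


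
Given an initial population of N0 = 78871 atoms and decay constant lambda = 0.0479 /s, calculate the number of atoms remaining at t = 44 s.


N = N0 * exp(-lambda * t)
N = 78871 * exp(-0.0479 * 44)
N = 9585.1

9585.1


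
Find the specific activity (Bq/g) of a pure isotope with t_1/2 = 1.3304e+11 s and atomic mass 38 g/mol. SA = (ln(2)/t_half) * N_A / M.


lambda = ln(2) / t_half = ln(2) / 1.3304e+11 = 5.210066e-12 /s
SA = lambda * N_A / M
SA = 5.210066e-12 * 6.022e23 / 38
SA = 8.2566e+10 Bq/g

8.2566e+10


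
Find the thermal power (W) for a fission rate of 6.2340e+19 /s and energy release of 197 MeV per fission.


P = fission_rate * E_MeV * 1.602e-13
P = 6.2340e+19 * 197 * 1.602e-13
P = 1.9674e+09 W

1.9674e+09


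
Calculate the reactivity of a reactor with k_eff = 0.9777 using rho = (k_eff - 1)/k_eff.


rho = (k_eff - 1) / k_eff
rho = (0.9777 - 1) / 0.9777
rho = -0.022809

-0.022809


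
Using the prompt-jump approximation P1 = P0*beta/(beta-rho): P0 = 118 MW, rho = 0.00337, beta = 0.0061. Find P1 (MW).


P1/P0 = beta / (beta - rho)
P1/P0 = 0.0061 / (0.0061 - 0.00337) = 2.234432
P1 = 118 * 2.234432 = 263.66 MW

263.66


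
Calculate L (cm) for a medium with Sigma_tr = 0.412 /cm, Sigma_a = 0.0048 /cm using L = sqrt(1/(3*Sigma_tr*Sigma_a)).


D = 1 / (3 * Sigma_tr) = 1 / (3 * 0.412) = 0.8090615 cm
L = sqrt(D / Sigma_a)
L = sqrt(0.8090615 / 0.0048)
L = 12.983 cm

12.983


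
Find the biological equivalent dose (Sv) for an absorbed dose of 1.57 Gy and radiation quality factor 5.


H = D * Q
H = 1.57 * 5
H = 7.8500 Sv

7.8500


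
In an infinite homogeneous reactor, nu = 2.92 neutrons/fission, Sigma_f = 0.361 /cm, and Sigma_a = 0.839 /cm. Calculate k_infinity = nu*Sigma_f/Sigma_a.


k_inf = nu * Sigma_f / Sigma_a
k_inf = 2.92 * 0.361 / 0.839
k_inf = 1.2564

1.2564


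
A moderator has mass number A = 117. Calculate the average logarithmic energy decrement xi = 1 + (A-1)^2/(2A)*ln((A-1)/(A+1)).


xi = 1 + (A-1)^2/(2A) * ln((A-1)/(A+1))
xi = 1 + (117-1)^2/(2*117) * ln((117-1)/(117 +1))
xi = 0.016997

0.016997


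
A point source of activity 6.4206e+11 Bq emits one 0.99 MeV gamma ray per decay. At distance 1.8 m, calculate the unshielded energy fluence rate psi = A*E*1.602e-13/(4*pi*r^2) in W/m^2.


psi = A * E * 1.602e-13 / (4*pi*r^2)
psi = 6.4206e+11 * 0.99 * 1.602e-13 / (4*pi*1.8^2)
psi = 0.0025010 W/m^2

0.0025010


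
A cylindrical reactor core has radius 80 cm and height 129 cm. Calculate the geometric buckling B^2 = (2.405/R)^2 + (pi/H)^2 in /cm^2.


B^2 = (2.405/R)^2 + (pi/H)^2
B^2 = (2.405/80)^2 + (pi/129)^2
B^2 = 0.0014968 /cm^2

0.0014968


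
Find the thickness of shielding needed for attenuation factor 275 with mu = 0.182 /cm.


x = ln(factor) / mu
x = ln(275) / 0.182
x = 30.861 cm

30.861


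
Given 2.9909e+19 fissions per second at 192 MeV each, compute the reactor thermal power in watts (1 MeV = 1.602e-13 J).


P = fission_rate * E_MeV * 1.602e-13
P = 2.9909e+19 * 192 * 1.602e-13
P = 9.1995e+08 W

9.1995e+08


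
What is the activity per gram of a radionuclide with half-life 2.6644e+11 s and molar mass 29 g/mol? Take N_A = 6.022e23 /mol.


lambda = ln(2) / t_half = ln(2) / 2.6644e+11 = 2.601513e-12 /s
SA = lambda * N_A / M
SA = 2.601513e-12 * 6.022e23 / 29
SA = 5.4022e+10 Bq/g

5.4022e+10


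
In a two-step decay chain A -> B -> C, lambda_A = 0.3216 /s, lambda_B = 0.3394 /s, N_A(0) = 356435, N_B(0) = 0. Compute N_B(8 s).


N_B(t) = lambda_A * N_A0 / (lambda_B - lambda_A) * [exp(-lambda_A*t) - exp(-lambda_B*t)]
exp(-0.3216*8) = 0.07632155; exp(-0.3394*8) = 0.06619171
N_B = 0.3216 * 356435 / (0.3394 - 0.3216) * (0.07632155 - 0.06619171)
N_B = 65235

65235


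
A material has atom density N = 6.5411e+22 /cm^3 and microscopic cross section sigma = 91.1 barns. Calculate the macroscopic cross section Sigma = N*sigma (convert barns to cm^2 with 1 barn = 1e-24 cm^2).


Sigma = N * sigma_barns * 1e-24
Sigma = 6.5411e+22 * 91.1 * 1e-24
Sigma = 5.9589 /cm

5.9589


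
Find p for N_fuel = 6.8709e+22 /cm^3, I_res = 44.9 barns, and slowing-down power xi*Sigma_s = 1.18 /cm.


p = exp(-N * I * 1e-24 / (xi*Sigma_s))
p = exp(-6.8709e+22 * 44.9 * 1e-24 / 1.18)
p = 0.073209

0.073209


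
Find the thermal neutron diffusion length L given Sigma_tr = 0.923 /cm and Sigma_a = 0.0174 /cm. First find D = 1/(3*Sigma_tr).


D = 1 / (3 * Sigma_tr) = 1 / (3 * 0.923) = 0.3611412 cm
L = sqrt(D / Sigma_a)
L = sqrt(0.3611412 / 0.0174)
L = 4.5558 cm

4.5558


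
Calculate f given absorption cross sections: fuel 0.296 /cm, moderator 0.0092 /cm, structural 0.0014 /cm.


f = Sigma_a_fuel / (Sigma_a_fuel + Sigma_a_mod + Sigma_a_other)
f = 0.296 / (0.296 + 0.0092 + 0.0014)
f = 0.96543

0.96543


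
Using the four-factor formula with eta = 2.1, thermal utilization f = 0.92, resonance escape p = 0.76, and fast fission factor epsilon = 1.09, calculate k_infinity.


k_inf = eta * f * p * epsilon
k_inf = 2.1 * 0.92 * 0.76 * 1.09
k_inf = 1.6005

1.6005


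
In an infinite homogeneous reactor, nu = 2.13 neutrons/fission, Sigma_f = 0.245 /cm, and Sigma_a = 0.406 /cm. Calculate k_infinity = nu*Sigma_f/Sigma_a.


k_inf = nu * Sigma_f / Sigma_a
k_inf = 2.13 * 0.245 / 0.406
k_inf = 1.2853

1.2853


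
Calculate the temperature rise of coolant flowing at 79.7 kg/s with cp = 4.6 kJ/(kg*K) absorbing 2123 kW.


dT = Q / (m_dot * cp)
dT = 2123 / (79.7 * 4.6)
dT = 5.7907 C

5.7907


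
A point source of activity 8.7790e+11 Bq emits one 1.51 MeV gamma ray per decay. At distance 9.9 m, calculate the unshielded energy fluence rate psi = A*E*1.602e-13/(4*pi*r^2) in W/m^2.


psi = A * E * 1.602e-13 / (4*pi*r^2)
psi = 8.7790e+11 * 1.51 * 1.602e-13 / (4*pi*9.9^2)
psi = 1.7243e-04 W/m^2

1.7243e-04


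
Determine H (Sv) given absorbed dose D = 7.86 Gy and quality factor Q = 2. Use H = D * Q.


H = D * Q
H = 7.86 * 2
H = 15.720 Sv

15.720


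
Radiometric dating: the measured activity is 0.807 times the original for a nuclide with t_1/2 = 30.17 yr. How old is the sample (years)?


lambda = ln(2) / t_half = ln(2) / 30.17 = 0.02297472 /yr
t = -ln(A/A0) / lambda
t = -ln(0.807) / 0.02297472
t = 9.3334 yr

9.3334


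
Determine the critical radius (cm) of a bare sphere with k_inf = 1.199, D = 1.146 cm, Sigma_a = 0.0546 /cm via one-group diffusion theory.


L^2 = D / Sigma_a = 1.146 / 0.0546 = 20.98901 cm^2
B_m^2 = (k_inf - 1) / L^2 = (1.199 - 1) / 20.98901 = 0.009481152 /cm^2
For a bare sphere: B_g = pi/R, so R_c = pi / sqrt(B_m^2)
R_c = pi / sqrt(0.009481152) = 32.264 cm

32.264


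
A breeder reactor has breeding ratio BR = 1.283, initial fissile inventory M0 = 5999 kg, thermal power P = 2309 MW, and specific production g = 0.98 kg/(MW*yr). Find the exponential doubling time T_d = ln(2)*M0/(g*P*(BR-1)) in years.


Breeding gain G = BR - 1 = 1.283 - 1 = 0.283
Fissile production rate = g * P * G = 0.98 * 2309 * 0.283 = 640.37806 kg/yr
T_d = ln(2) * M0 / (g * P * G)
T_d = ln(2) * 5999 / 640.37806 = 6.4933 yr

6.4933


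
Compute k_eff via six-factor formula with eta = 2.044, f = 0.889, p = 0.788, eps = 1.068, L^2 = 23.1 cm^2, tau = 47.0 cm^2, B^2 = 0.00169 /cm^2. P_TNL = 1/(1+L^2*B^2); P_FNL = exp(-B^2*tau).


k_inf = eta*f*p*eps = 2.044*0.889*0.788*1.068 = 1.529256
P_TNL = 1/(1 + L^2*B^2) = 1/(1 + 23.1*0.00169) = 0.9624278
P_FNL = exp(-B^2*tau) = exp(-0.00169*47.0) = 0.9236427
k_eff = k_inf * P_TNL * P_FNL = 1.529256 * 0.9624278 * 0.9236427
k_eff = 1.3594

1.3594


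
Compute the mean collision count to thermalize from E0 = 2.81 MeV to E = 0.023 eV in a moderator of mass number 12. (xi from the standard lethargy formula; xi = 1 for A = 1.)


xi = 1 + (A-1)^2/(2A)*ln((A-1)/(A+1)) = 0.1577690 (for A = 12)
n = ln(E0/E) / xi
n = ln(2.81e6 / 0.023) / 0.1577690
n = ln(1.221739e+08) / 0.1577690 = 118.03

118.03


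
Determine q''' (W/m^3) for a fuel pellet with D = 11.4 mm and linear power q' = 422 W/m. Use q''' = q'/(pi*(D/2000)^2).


r = D / 2 / 1000 = 11.4 / 2 / 1000 = 0.0057 m
q''' = q' / (pi * r^2)
q''' = 422 / (pi * 0.0057^2)
q''' = 4.1344e+06 W/m^3

4.1344e+06


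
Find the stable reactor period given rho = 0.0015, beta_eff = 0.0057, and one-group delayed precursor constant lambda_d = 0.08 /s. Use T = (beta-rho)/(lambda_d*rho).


T = (beta - rho) / (lambda_d * rho)
T = (0.0057 - 0.0015) / (0.08 * 0.0015)
T = 35.000 s

35.000


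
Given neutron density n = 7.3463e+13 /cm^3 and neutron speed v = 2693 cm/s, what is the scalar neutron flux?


phi = n * v
phi = 7.3463e+13 * 2693
phi = 1.9784e+17 /cm^2/s

1.9784e+17


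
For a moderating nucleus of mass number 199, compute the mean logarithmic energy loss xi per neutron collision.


xi = 1 + (A-1)^2/(2A) * ln((A-1)/(A+1))
xi = 1 + (199-1)^2/(2*199) * ln((199-1)/(199 +1))
xi = 0.010017

0.010017


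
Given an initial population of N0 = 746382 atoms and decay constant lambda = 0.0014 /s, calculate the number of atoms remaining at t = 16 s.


N = N0 * exp(-lambda * t)
N = 746382 * exp(-0.0014 * 16)
N = 729849

729849


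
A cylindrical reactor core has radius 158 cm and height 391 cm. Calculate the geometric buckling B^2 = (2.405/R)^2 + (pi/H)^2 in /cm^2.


B^2 = (2.405/R)^2 + (pi/H)^2
B^2 = (2.405/158)^2 + (pi/391)^2
B^2 = 2.9625e-04 /cm^2

2.9625e-04


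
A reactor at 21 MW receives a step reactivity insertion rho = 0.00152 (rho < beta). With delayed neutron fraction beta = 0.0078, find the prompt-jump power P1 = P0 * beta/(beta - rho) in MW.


P1/P0 = beta / (beta - rho)
P1/P0 = 0.0078 / (0.0078 - 0.00152) = 1.242038
P1 = 21 * 1.242038 = 26.083 MW

26.083


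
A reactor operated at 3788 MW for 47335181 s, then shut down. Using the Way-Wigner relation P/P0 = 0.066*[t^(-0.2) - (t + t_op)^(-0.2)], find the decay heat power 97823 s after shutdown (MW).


P/P0 = 0.066 * [t^(-0.2) - (t + t_op)^(-0.2)]
P/P0 = 0.066 * [97823^(-0.2) - (97823 + 47335181)^(-0.2)]
P/P0 = 0.066 * [0.1004412 - 0.02915976] = 0.004704575
P = 3788 * 0.004704575 = 17.821 MW

17.821


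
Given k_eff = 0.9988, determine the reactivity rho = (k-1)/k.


rho = (k_eff - 1) / k_eff
rho = (0.9988 - 1) / 0.9988
rho = -0.0012014

-0.0012014


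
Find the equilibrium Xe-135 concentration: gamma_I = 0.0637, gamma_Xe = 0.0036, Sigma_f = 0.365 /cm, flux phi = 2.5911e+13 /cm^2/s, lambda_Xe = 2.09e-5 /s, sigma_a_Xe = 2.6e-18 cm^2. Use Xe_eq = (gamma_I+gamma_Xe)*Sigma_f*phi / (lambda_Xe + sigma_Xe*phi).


Xe_eq = (gamma_I + gamma_Xe) * Sigma_f * phi / (lambda_Xe + sigma_Xe * phi)
Numerator = (0.0637 + 0.0036) * 0.365 * 2.5911e+13 = 6.364908e+11
Denominator = 2.09e-5 + 2.6e-18 * 2.5911e+13 = 8.826860e-05
Xe_eq = 6.364908e+11 / 8.826860e-05 = 7.2108e+15 /cm^3

7.2108e+15


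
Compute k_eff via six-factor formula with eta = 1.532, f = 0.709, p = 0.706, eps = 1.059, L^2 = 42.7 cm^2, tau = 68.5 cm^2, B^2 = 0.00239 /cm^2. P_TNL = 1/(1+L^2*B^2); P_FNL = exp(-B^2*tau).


k_inf = eta*f*p*eps = 1.532*0.709*0.706*1.059 = 0.8120928
P_TNL = 1/(1 + L^2*B^2) = 1/(1 + 42.7*0.00239) = 0.9073974
P_FNL = exp(-B^2*tau) = exp(-0.00239*68.5) = 0.8489839
k_eff = k_inf * P_TNL * P_FNL = 0.8120928 * 0.9073974 * 0.8489839
k_eff = 0.62561

0.62561


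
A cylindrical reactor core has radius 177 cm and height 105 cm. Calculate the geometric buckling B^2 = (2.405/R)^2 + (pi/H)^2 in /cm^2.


B^2 = (2.405/R)^2 + (pi/H)^2
B^2 = (2.405/177)^2 + (pi/105)^2
B^2 = 0.0010798 /cm^2

0.0010798


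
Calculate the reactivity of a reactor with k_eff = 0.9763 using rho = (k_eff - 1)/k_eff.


rho = (k_eff - 1) / k_eff
rho = (0.9763 - 1) / 0.9763
rho = -0.024275

-0.024275


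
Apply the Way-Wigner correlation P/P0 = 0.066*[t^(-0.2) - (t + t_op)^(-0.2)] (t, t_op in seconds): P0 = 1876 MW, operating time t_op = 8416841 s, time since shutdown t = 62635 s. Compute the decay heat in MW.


P/P0 = 0.066 * [t^(-0.2) - (t + t_op)^(-0.2)]
P/P0 = 0.066 * [62635^(-0.2) - (62635 + 8416841)^(-0.2)]
P/P0 = 0.066 * [0.1098087 - 0.04114587] = 0.004531747
P = 1876 * 0.004531747 = 8.5016 MW

8.5016


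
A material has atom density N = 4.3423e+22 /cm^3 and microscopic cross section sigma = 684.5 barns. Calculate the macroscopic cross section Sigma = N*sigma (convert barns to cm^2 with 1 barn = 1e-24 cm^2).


Sigma = N * sigma_barns * 1e-24
Sigma = 4.3423e+22 * 684.5 * 1e-24
Sigma = 29.723 /cm

29.723


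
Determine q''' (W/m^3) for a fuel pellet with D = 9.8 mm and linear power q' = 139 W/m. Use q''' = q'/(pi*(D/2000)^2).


r = D / 2 / 1000 = 9.8 / 2 / 1000 = 0.0049 m
q''' = q' / (pi * r^2)
q''' = 139 / (pi * 0.0049^2)
q''' = 1.8428e+06 W/m^3

1.8428e+06


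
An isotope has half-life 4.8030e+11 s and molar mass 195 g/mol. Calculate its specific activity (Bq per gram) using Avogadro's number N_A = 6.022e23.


lambda = ln(2) / t_half = ln(2) / 4.8030e+11 = 1.443155e-12 /s
SA = lambda * N_A / M
SA = 1.443155e-12 * 6.022e23 / 195
SA = 4.4568e+09 Bq/g

4.4568e+09


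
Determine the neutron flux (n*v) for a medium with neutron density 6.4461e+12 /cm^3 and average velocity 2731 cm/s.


phi = n * v
phi = 6.4461e+12 * 2731
phi = 1.7604e+16 /cm^2/s

1.7604e+16


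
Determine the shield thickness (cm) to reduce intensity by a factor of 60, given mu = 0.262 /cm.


x = ln(factor) / mu
x = ln(60) / 0.262
x = 15.627 cm

15.627


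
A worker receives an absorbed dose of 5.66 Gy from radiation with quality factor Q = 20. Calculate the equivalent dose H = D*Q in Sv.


H = D * Q
H = 5.66 * 20
H = 113.20 Sv

113.20


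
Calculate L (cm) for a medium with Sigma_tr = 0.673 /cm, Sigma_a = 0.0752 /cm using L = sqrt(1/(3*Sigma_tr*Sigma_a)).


D = 1 / (3 * Sigma_tr) = 1 / (3 * 0.673) = 0.4952947 cm
L = sqrt(D / Sigma_a)
L = sqrt(0.4952947 / 0.0752)
L = 2.5664 cm

2.5664


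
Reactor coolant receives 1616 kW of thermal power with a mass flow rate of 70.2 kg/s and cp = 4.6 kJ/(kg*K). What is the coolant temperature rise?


dT = Q / (m_dot * cp)
dT = 1616 / (70.2 * 4.6)
dT = 5.0043 C

5.0043


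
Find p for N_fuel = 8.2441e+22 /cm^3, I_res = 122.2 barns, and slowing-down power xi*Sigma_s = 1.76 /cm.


p = exp(-N * I * 1e-24 / (xi*Sigma_s))
p = exp(-8.2441e+22 * 122.2 * 1e-24 / 1.76)
p = 0.0032665

0.0032665


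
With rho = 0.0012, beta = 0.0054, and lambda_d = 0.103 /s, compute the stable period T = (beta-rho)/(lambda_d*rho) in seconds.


T = (beta - rho) / (lambda_d * rho)
T = (0.0054 - 0.0012) / (0.103 * 0.0012)
T = 33.981 s

33.981


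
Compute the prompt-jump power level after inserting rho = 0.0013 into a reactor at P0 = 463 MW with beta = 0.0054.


P1/P0 = beta / (beta - rho)
P1/P0 = 0.0054 / (0.0054 - 0.0013) = 1.317073
P1 = 463 * 1.317073 = 609.80 MW

609.80


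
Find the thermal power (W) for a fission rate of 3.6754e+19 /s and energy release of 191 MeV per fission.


P = fission_rate * E_MeV * 1.602e-13
P = 3.6754e+19 * 191 * 1.602e-13
P = 1.1246e+09 W

1.1246e+09


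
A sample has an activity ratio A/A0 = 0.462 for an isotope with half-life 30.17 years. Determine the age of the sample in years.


lambda = ln(2) / t_half = ln(2) / 30.17 = 0.02297472 /yr
t = -ln(A/A0) / lambda
t = -ln(0.462) / 0.02297472
t = 33.610 yr

33.610


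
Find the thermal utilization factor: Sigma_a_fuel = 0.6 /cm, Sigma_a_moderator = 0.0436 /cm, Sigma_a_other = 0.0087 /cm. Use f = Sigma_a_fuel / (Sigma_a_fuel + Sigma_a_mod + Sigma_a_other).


f = Sigma_a_fuel / (Sigma_a_fuel + Sigma_a_mod + Sigma_a_other)
f = 0.6 / (0.6 + 0.0436 + 0.0087)
f = 0.91982

0.91982


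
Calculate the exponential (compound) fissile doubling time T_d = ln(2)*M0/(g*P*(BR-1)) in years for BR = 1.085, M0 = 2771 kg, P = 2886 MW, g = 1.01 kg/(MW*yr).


Breeding gain G = BR - 1 = 1.085 - 1 = 0.085
Fissile production rate = g * P * G = 1.01 * 2886 * 0.085 = 247.7631 kg/yr
T_d = ln(2) * M0 / (g * P * G)
T_d = ln(2) * 2771 / 247.7631 = 7.7522 yr

7.7522


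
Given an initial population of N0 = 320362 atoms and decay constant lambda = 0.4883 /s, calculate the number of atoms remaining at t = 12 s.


N = N0 * exp(-lambda * t)
N = 320362 * exp(-0.4883 * 12)
N = 913.80

913.80


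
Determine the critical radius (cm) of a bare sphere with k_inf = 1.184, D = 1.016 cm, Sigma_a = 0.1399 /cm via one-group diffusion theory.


L^2 = D / Sigma_a = 1.016 / 0.1399 = 7.262330 cm^2
B_m^2 = (k_inf - 1) / L^2 = (1.184 - 1) / 7.262330 = 0.02533622 /cm^2
For a bare sphere: B_g = pi/R, so R_c = pi / sqrt(B_m^2)
R_c = pi / sqrt(0.02533622) = 19.737 cm

19.737


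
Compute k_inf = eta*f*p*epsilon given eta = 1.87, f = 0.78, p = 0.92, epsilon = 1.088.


k_inf = eta * f * p * epsilon
k_inf = 1.87 * 0.78 * 0.92 * 1.088
k_inf = 1.4600

1.4600


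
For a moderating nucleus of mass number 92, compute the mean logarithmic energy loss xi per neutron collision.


xi = 1 + (A-1)^2/(2A) * ln((A-1)/(A+1))
xi = 1 + (92-1)^2/(2*92) * ln((92-1)/(92 +1))
xi = 0.021582

0.021582


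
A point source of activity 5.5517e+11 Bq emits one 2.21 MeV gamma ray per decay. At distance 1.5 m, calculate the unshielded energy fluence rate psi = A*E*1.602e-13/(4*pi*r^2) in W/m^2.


psi = A * E * 1.602e-13 / (4*pi*r^2)
psi = 5.5517e+11 * 2.21 * 1.602e-13 / (4*pi*1.5^2)
psi = 0.0069517 W/m^2

0.0069517


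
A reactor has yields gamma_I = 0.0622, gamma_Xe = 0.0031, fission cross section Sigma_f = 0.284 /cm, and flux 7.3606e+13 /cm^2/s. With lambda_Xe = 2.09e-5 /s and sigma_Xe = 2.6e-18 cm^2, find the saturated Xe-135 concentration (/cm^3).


Xe_eq = (gamma_I + gamma_Xe) * Sigma_f * phi / (lambda_Xe + sigma_Xe * phi)
Numerator = (0.0622 + 0.0031) * 0.284 * 7.3606e+13 = 1.365038e+12
Denominator = 2.09e-5 + 2.6e-18 * 7.3606e+13 = 2.122756e-04
Xe_eq = 1.365038e+12 / 2.122756e-04 = 6.4305e+15 /cm^3

6.4305e+15


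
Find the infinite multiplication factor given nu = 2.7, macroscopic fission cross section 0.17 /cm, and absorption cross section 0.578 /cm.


k_inf = nu * Sigma_f / Sigma_a
k_inf = 2.7 * 0.17 / 0.578
k_inf = 0.79412

0.79412


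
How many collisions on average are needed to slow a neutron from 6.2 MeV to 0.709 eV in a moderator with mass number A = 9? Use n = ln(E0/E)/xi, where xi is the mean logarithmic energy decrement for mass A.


xi = 1 + (A-1)^2/(2A)*ln((A-1)/(A+1)) = 0.2066007 (for A = 9)
n = ln(E0/E) / xi
n = ln(6.2e6 / 0.709) / 0.2066007
n = ln(8.744711e+06) / 0.2066007 = 77.366

77.366


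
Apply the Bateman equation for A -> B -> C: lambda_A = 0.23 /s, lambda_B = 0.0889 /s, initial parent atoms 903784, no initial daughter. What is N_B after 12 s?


N_B(t) = lambda_A * N_A0 / (lambda_B - lambda_A) * [exp(-lambda_A*t) - exp(-lambda_B*t)]
exp(-0.23*12) = 0.06329177; exp(-0.0889*12) = 0.3441079
N_B = 0.23 * 903784 / (0.0889 - 0.23) * (0.06329177 - 0.3441079)
N_B = 413702

413702


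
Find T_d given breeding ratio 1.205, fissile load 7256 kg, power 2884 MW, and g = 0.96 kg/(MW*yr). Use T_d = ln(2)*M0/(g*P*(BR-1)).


Breeding gain G = BR - 1 = 1.205 - 1 = 0.205
Fissile production rate = g * P * G = 0.96 * 2884 * 0.205 = 567.5712 kg/yr
T_d = ln(2) * M0 / (g * P * G)
T_d = ln(2) * 7256 / 567.5712 = 8.8614 yr

8.8614


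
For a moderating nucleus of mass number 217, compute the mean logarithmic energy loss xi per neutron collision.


xi = 1 + (A-1)^2/(2A) * ln((A-1)/(A+1))
xi = 1 + (217-1)^2/(2*217) * ln((217-1)/(217 +1))
xi = 0.0091883

0.0091883


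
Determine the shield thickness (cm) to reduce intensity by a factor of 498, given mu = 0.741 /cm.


x = ln(factor) / mu
x = ln(498) / 0.741
x = 8.3814 cm

8.3814


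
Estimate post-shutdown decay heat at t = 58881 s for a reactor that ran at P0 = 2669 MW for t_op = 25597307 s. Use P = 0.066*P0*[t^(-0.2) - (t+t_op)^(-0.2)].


P/P0 = 0.066 * [t^(-0.2) - (t + t_op)^(-0.2)]
P/P0 = 0.066 * [58881^(-0.2) - (58881 + 25597307)^(-0.2)]
P/P0 = 0.066 * [0.1111744 - 0.03297324] = 0.005161277
P = 2669 * 0.005161277 = 13.775 MW

13.775


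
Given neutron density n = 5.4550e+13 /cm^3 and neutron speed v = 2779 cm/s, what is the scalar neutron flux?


phi = n * v
phi = 5.4550e+13 * 2779
phi = 1.5159e+17 /cm^2/s

1.5159e+17


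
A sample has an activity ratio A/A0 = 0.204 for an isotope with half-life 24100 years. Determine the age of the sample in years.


lambda = ln(2) / t_half = ln(2) / 24100 = 2.876129e-05 /yr
t = -ln(A/A0) / lambda
t = -ln(0.204) / 2.876129e-05
t = 55270 yr

55270


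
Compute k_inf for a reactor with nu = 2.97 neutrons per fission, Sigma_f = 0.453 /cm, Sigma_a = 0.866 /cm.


k_inf = nu * Sigma_f / Sigma_a
k_inf = 2.97 * 0.453 / 0.866
k_inf = 1.5536

1.5536


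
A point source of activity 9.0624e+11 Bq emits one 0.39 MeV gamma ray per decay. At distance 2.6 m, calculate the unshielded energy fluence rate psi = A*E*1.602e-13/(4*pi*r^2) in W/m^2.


psi = A * E * 1.602e-13 / (4*pi*r^2)
psi = 9.0624e+11 * 0.39 * 1.602e-13 / (4*pi*2.6^2)
psi = 6.6652e-04 W/m^2

6.6652e-04


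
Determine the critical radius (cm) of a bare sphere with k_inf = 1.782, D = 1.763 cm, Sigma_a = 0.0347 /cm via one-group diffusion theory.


L^2 = D / Sigma_a = 1.763 / 0.0347 = 50.80692 cm^2
B_m^2 = (k_inf - 1) / L^2 = (1.782 - 1) / 50.80692 = 0.01539160 /cm^2
For a bare sphere: B_g = pi/R, so R_c = pi / sqrt(B_m^2)
R_c = pi / sqrt(0.01539160) = 25.323 cm

25.323


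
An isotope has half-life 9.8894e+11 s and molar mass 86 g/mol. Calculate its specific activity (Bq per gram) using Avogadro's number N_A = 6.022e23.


lambda = ln(2) / t_half = ln(2) / 9.8894e+11 = 7.008991e-13 /s
SA = lambda * N_A / M
SA = 7.008991e-13 * 6.022e23 / 86
SA = 4.9079e+09 Bq/g

4.9079e+09


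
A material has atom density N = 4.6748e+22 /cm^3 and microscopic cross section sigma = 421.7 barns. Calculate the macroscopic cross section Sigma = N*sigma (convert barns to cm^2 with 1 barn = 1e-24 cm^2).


Sigma = N * sigma_barns * 1e-24
Sigma = 4.6748e+22 * 421.7 * 1e-24
Sigma = 19.714 /cm

19.714


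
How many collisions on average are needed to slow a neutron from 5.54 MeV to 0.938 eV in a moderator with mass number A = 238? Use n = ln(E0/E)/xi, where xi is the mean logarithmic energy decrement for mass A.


xi = 1 + (A-1)^2/(2A)*ln((A-1)/(A+1)) = 0.008379872 (for A = 238)
n = ln(E0/E) / xi
n = ln(5.54e6 / 0.938) / 0.008379872
n = ln(5.906183e+06) / 0.008379872 = 1860.6

1860.6


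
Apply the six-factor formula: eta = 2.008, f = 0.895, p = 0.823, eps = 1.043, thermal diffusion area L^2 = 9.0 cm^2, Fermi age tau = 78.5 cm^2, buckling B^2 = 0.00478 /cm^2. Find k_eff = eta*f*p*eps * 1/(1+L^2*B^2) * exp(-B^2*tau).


k_inf = eta*f*p*eps = 2.008*0.895*0.823*1.043 = 1.542662
P_TNL = 1/(1 + L^2*B^2) = 1/(1 + 9.0*0.00478) = 0.9587544
P_FNL = exp(-B^2*tau) = exp(-0.00478*78.5) = 0.6871312
k_eff = k_inf * P_TNL * P_FNL = 1.542662 * 0.9587544 * 0.6871312
k_eff = 1.0163

1.0163


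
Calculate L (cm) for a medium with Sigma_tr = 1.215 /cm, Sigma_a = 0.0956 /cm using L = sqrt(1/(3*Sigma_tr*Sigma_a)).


D = 1 / (3 * Sigma_tr) = 1 / (3 * 1.215) = 0.2743484 cm
L = sqrt(D / Sigma_a)
L = sqrt(0.2743484 / 0.0956)
L = 1.6940 cm

1.6940


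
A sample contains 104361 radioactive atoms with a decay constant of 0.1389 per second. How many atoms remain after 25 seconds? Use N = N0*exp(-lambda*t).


N = N0 * exp(-lambda * t)
N = 104361 * exp(-0.1389 * 25)
N = 3239.3

3239.3


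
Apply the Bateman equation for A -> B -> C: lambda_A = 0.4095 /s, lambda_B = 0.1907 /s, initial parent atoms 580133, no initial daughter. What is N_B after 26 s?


N_B(t) = lambda_A * N_A0 / (lambda_B - lambda_A) * [exp(-lambda_A*t) - exp(-lambda_B*t)]
exp(-0.4095*26) = 2.377205e-05; exp(-0.1907*26) = 0.007025562
N_B = 0.4095 * 580133 / (0.1907 - 0.4095) * (2.377205e-05 - 0.007025562)
N_B = 7602.3

7602.3


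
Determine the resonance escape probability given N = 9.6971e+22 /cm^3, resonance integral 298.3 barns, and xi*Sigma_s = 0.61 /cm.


p = exp(-N * I * 1e-24 / (xi*Sigma_s))
p = exp(-9.6971e+22 * 298.3 * 1e-24 / 0.61)
p = 2.5444e-21

2.5444e-21


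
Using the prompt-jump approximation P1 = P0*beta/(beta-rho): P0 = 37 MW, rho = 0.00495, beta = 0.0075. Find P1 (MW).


P1/P0 = beta / (beta - rho)
P1/P0 = 0.0075 / (0.0075 - 0.00495) = 2.941176
P1 = 37 * 2.941176 = 108.82 MW

108.82


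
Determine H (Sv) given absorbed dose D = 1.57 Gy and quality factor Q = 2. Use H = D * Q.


H = D * Q
H = 1.57 * 2
H = 3.1400 Sv

3.1400


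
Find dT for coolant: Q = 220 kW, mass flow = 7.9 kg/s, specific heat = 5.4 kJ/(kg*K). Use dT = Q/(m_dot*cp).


dT = Q / (m_dot * cp)
dT = 220 / (7.9 * 5.4)
dT = 5.1571 C

5.1571


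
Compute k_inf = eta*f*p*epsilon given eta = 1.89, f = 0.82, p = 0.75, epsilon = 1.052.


k_inf = eta * f * p * epsilon
k_inf = 1.89 * 0.82 * 0.75 * 1.052
k_inf = 1.2228

1.2228


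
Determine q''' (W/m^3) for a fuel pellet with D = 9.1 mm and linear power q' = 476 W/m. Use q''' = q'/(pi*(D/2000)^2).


r = D / 2 / 1000 = 9.1 / 2 / 1000 = 0.00455 m
q''' = q' / (pi * r^2)
q''' = 476 / (pi * 0.00455^2)
q''' = 7.3187e+06 W/m^3

7.3187e+06


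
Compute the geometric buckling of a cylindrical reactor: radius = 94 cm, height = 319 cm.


B^2 = (2.405/R)^2 + (pi/H)^2
B^2 = (2.405/94)^2 + (pi/319)^2
B^2 = 7.5159e-04 /cm^2

7.5159e-04


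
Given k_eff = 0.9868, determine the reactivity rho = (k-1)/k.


rho = (k_eff - 1) / k_eff
rho = (0.9868 - 1) / 0.9868
rho = -0.013377

-0.013377


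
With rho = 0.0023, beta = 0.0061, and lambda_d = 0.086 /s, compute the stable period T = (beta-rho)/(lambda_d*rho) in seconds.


T = (beta - rho) / (lambda_d * rho)
T = (0.0061 - 0.0023) / (0.086 * 0.0023)
T = 19.211 s

19.211


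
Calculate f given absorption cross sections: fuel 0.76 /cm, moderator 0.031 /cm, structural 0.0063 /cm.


f = Sigma_a_fuel / (Sigma_a_fuel + Sigma_a_mod + Sigma_a_other)
f = 0.76 / (0.76 + 0.031 + 0.0063)
f = 0.95322

0.95322
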